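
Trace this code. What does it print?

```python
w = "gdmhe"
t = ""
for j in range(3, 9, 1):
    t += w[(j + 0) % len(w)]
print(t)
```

hegdmh

j=3: add w[3]='h' → 'h'
j=4: add w[4]='e' → 'he'
j=5: add w[0]='g' → 'heg'
j=6: add w[1]='d' → 'hegd'
j=7: add w[2]='m' → 'hegdm'
j=8: add w[3]='h' → 'hegdmh'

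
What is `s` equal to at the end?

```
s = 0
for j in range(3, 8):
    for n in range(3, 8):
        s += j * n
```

625

j=3,n=3: s = 0+9 = 9
j=3,n=4: s = 9+12 = 21
j=3,n=5: s = 21+15 = 36
j=3,n=6: s = 36+18 = 54
j=3,n=7: s = 54+21 = 75
j=4,n=3: s = 75+12 = 87
j=4,n=4: s = 87+16 = 103
j=4,n=5: s = 103+20 = 123
j=4,n=6: s = 123+24 = 147
j=4,n=7: s = 147+28 = 175
j=5,n=3: s = 175+15 = 190
j=5,n=4: s = 190+20 = 210
j=5,n=5: s = 210+25 = 235
j=5,n=6: s = 235+30 = 265
j=5,n=7: s = 265+35 = 300
j=6,n=3: s = 300+18 = 318
j=6,n=4: s = 318+24 = 342
j=6,n=5: s = 342+30 = 372
j=6,n=6: s = 372+36 = 408
j=6,n=7: s = 408+42 = 450
j=7,n=3: s = 450+21 = 471
j=7,n=4: s = 471+28 = 499
j=7,n=5: s = 499+35 = 534
j=7,n=6: s = 534+42 = 576
j=7,n=7: s = 576+49 = 625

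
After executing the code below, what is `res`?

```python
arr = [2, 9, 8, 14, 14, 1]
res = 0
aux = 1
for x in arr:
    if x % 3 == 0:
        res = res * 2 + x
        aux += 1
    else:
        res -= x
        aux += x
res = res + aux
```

9

x=2: not %3==0, res = 0-2 = -2; aux=3
x=9: %3==0, res = (-2)*2+9 = 5; aux=4
x=8: not %3==0, res = 5-8 = -3; aux=12
x=14: not %3==0, res = (-3)-14 = -17; aux=26
x=14: not %3==0, res = (-17)-14 = -31; aux=40
x=1: not %3==0, res = (-31)-1 = -32; aux=41
res+aux = (-32)+41 = 9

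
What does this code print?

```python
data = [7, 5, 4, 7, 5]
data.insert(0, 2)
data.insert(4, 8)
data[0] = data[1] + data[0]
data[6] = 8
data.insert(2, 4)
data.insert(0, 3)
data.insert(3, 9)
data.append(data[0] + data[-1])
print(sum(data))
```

75

insert 2 at 0 → [2, 7, 5, 4, 7, 5]
insert 8 at 4 → [2, 7, 5, 4, 8, 7, 5]
data[0] = data[1]+data[0] = 7+2 = 9 → [9, 7, 5, 4, 8, 7, 5]
data[6] = 8 → [9, 7, 5, 4, 8, 7, 8]
insert 4 at 2 → [9, 7, 4, 5, 4, 8, 7, 8]
insert 3 at 0 → [3, 9, 7, 4, 5, 4, 8, 7, 8]
insert 9 at 3 → [3, 9, 7, 9, 4, 5, 4, 8, 7, 8]
append data[0]+data[-1] = 3+8 = 11 → [3, 9, 7, 9, 4, 5, 4, 8, 7, 8, 11]
sum = 75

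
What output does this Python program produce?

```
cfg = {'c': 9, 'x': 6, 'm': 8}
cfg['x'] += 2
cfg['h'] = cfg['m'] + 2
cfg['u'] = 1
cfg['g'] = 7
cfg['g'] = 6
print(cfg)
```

{'c': 9, 'x': 8, 'm': 8, 'h': 10, 'u': 1, 'g': 6}

cfg['x'] = 6+2 = 8 → {'c': 9, 'x': 8, 'm': 8}
cfg['h'] = cfg['m']+2 = 10 → {'c': 9, 'x': 8, 'm': 8, 'h': 10}
cfg['u'] = 1 → {'c': 9, 'x': 8, 'm': 8, 'h': 10, 'u': 1}
cfg['g'] = 7 → {'c': 9, 'x': 8, 'm': 8, 'h': 10, 'u': 1, 'g': 7}
cfg['g'] = 6 → {'c': 9, 'x': 8, 'm': 8, 'h': 10, 'u': 1, 'g': 6}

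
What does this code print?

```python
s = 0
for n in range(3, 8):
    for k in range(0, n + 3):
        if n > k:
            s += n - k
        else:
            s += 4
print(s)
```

n=3,k=0: 3>0, s = 0+3 = 3
n=3,k=1: 3>1, s = 3+2 = 5
n=3,k=2: 3>2, s = 5+1 = 6
n=3,k=3: not 3>3, s = 6+4 = 10
n=3,k=4: not 3>4, s = 10+4 = 14
n=3,k=5: not 3>5, s = 14+4 = 18
n=4,k=0: 4>0, s = 18+4 = 22
n=4,k=1: 4>1, s = 22+3 = 25
n=4,k=2: 4>2, s = 25+2 = 27
n=4,k=3: 4>3, s = 27+1 = 28
n=4,k=4: not 4>4, s = 28+4 = 32
n=4,k=5: not 4>5, s = 32+4 = 36
n=4,k=6: not 4>6, s = 36+4 = 40
n=5,k=0: 5>0, s = 40+5 = 45
n=5,k=1: 5>1, s = 45+4 = 49
n=5,k=2: 5>2, s = 49+3 = 52
n=5,k=3: 5>3, s = 52+2 = 54
n=5,k=4: 5>4, s = 54+1 = 55
n=5,k=5: not 5>5, s = 55+4 = 59
n=5,k=6: not 5>6, s = 59+4 = 63
n=5,k=7: not 5>7, s = 63+4 = 67
n=6,k=0: 6>0, s = 67+6 = 73
n=6,k=1: 6>1, s = 73+5 = 78
n=6,k=2: 6>2, s = 78+4 = 82
n=6,k=3: 6>3, s = 82+3 = 85
n=6,k=4: 6>4, s = 85+2 = 87
n=6,k=5: 6>5, s = 87+1 = 88
n=6,k=6: not 6>6, s = 88+4 = 92
n=6,k=7: not 6>7, s = 92+4 = 96
n=6,k=8: not 6>8, s = 96+4 = 100
n=7,k=0: 7>0, s = 100+7 = 107
n=7,k=1: 7>1, s = 107+6 = 113
n=7,k=2: 7>2, s = 113+5 = 118
n=7,k=3: 7>3, s = 118+4 = 122
n=7,k=4: 7>4, s = 122+3 = 125
n=7,k=5: 7>5, s = 125+2 = 127
n=7,k=6: 7>6, s = 127+1 = 128
n=7,k=7: not 7>7, s = 128+4 = 132
n=7,k=8: not 7>8, s = 132+4 = 136
n=7,k=9: not 7>9, s = 136+4 = 140

140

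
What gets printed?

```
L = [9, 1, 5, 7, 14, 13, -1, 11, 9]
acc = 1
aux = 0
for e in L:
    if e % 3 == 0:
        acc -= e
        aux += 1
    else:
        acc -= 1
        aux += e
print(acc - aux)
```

e=9: %3==0, acc = 1-9 = -8; aux=1
e=1: not %3==0, acc = (-8)-1 = -9; aux=2
e=5: not %3==0, acc = (-9)-1 = -10; aux=7
e=7: not %3==0, acc = (-10)-1 = -11; aux=14
e=14: not %3==0, acc = (-11)-1 = -12; aux=28
e=13: not %3==0, acc = (-12)-1 = -13; aux=41
e=-1: not %3==0, acc = (-13)-1 = -14; aux=40
e=11: not %3==0, acc = (-14)-1 = -15; aux=51
e=9: %3==0, acc = (-15)-9 = -24; aux=52
acc-aux = (-24)-52 = -76

-76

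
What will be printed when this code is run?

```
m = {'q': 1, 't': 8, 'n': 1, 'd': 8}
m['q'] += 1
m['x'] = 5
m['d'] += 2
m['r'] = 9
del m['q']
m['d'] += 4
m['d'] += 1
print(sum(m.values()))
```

38

m['q'] = 1+1 = 2 → {'q': 2, 't': 8, 'n': 1, 'd': 8}
m['x'] = 5 → {'q': 2, 't': 8, 'n': 1, 'd': 8, 'x': 5}
m['d'] = 8+2 = 10 → {'q': 2, 't': 8, 'n': 1, 'd': 10, 'x': 5}
m['r'] = 9 → {'q': 2, 't': 8, 'n': 1, 'd': 10, 'x': 5, 'r': 9}
del 'q' → {'t': 8, 'n': 1, 'd': 10, 'x': 5, 'r': 9}
m['d'] = 10+4 = 14 → {'t': 8, 'n': 1, 'd': 14, 'x': 5, 'r': 9}
m['d'] = 14+1 = 15 → {'t': 8, 'n': 1, 'd': 15, 'x': 5, 'r': 9}
sum of values = 38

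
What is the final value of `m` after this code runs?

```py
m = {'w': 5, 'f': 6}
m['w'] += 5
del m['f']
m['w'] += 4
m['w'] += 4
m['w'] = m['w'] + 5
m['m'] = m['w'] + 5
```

{'w': 23, 'm': 28}

m['w'] = 5+5 = 10 → {'w': 10, 'f': 6}
del 'f' → {'w': 10}
m['w'] = 10+4 = 14 → {'w': 14}
m['w'] = 14+4 = 18 → {'w': 18}
m['w'] = m['w']+5 = 23 → {'w': 23}
m['m'] = m['w']+5 = 28 → {'w': 23, 'm': 28}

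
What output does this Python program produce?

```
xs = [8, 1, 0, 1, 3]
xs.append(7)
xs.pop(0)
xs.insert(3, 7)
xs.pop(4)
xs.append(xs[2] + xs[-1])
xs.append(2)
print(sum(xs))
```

26

append 7 → [8, 1, 0, 1, 3, 7]
pop(0) removes 8 → [1, 0, 1, 3, 7]
insert 7 at 3 → [1, 0, 1, 7, 3, 7]
pop(4) removes 3 → [1, 0, 1, 7, 7]
append xs[2]+xs[-1] = 1+7 = 8 → [1, 0, 1, 7, 7, 8]
append 2 → [1, 0, 1, 7, 7, 8, 2]
sum = 26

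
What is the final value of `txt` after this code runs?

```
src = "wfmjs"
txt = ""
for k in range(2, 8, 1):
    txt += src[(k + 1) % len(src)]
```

'jswfmj'

k=2: add src[3]='j' → 'j'
k=3: add src[4]='s' → 'js'
k=4: add src[0]='w' → 'jsw'
k=5: add src[1]='f' → 'jswf'
k=6: add src[2]='m' → 'jswfm'
k=7: add src[3]='j' → 'jswfmj'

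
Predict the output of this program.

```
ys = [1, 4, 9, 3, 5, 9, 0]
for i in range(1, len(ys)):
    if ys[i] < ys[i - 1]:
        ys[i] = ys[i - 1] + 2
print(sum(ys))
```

i=1: 4>=1, unchanged → [1, 4, 9, 3, 5, 9, 0]
i=2: 9>=4, unchanged → [1, 4, 9, 3, 5, 9, 0]
i=3: 3<9, ys[3] = 9+2 = 11 → [1, 4, 9, 11, 5, 9, 0]
i=4: 5<11, ys[4] = 11+2 = 13 → [1, 4, 9, 11, 13, 9, 0]
i=5: 9<13, ys[5] = 13+2 = 15 → [1, 4, 9, 11, 13, 15, 0]
i=6: 0<15, ys[6] = 15+2 = 17 → [1, 4, 9, 11, 13, 15, 17]
sum = 70

70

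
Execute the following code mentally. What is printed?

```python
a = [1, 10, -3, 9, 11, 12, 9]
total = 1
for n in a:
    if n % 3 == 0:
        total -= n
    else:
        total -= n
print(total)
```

-48

n=1: not %3==0, total = 1-1 = 0
n=10: not %3==0, total = 0-10 = -10
n=-3: %3==0, total = (-10)-(-3) = -7
n=9: %3==0, total = (-7)-9 = -16
n=11: not %3==0, total = (-16)-11 = -27
n=12: %3==0, total = (-27)-12 = -39
n=9: %3==0, total = (-39)-9 = -48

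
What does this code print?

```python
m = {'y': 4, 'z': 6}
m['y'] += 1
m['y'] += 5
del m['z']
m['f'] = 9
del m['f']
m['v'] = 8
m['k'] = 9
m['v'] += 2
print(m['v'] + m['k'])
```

m['y'] = 4+1 = 5 → {'y': 5, 'z': 6}
m['y'] = 5+5 = 10 → {'y': 10, 'z': 6}
del 'z' → {'y': 10}
m['f'] = 9 → {'y': 10, 'f': 9}
del 'f' → {'y': 10}
m['v'] = 8 → {'y': 10, 'v': 8}
m['k'] = 9 → {'y': 10, 'v': 8, 'k': 9}
m['v'] = 8+2 = 10 → {'y': 10, 'v': 10, 'k': 9}
m['v']+m['k'] = 10+9 = 19

19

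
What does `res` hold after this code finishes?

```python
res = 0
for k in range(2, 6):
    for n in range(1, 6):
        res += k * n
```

210

k=2,n=1: res = 0+2 = 2
k=2,n=2: res = 2+4 = 6
k=2,n=3: res = 6+6 = 12
k=2,n=4: res = 12+8 = 20
k=2,n=5: res = 20+10 = 30
k=3,n=1: res = 30+3 = 33
k=3,n=2: res = 33+6 = 39
k=3,n=3: res = 39+9 = 48
k=3,n=4: res = 48+12 = 60
k=3,n=5: res = 60+15 = 75
k=4,n=1: res = 75+4 = 79
k=4,n=2: res = 79+8 = 87
k=4,n=3: res = 87+12 = 99
k=4,n=4: res = 99+16 = 115
k=4,n=5: res = 115+20 = 135
k=5,n=1: res = 135+5 = 140
k=5,n=2: res = 140+10 = 150
k=5,n=3: res = 150+15 = 165
k=5,n=4: res = 165+20 = 185
k=5,n=5: res = 185+25 = 210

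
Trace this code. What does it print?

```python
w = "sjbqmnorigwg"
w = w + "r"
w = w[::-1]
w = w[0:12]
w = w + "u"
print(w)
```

+ 'r' → 'sjbqmnorigwgr'
reverse → 'rgwgironmqbjs'
slice [0:12] → 'rgwgironmqbj'
+ 'u' → 'rgwgironmqbju'

rgwgironmqbju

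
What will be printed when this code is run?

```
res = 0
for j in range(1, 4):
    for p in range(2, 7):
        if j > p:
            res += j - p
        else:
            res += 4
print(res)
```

57

j=1,p=2: not 1>2, res = 0+4 = 4
j=1,p=3: not 1>3, res = 4+4 = 8
j=1,p=4: not 1>4, res = 8+4 = 12
j=1,p=5: not 1>5, res = 12+4 = 16
j=1,p=6: not 1>6, res = 16+4 = 20
j=2,p=2: not 2>2, res = 20+4 = 24
j=2,p=3: not 2>3, res = 24+4 = 28
j=2,p=4: not 2>4, res = 28+4 = 32
j=2,p=5: not 2>5, res = 32+4 = 36
j=2,p=6: not 2>6, res = 36+4 = 40
j=3,p=2: 3>2, res = 40+1 = 41
j=3,p=3: not 3>3, res = 41+4 = 45
j=3,p=4: not 3>4, res = 45+4 = 49
j=3,p=5: not 3>5, res = 49+4 = 53
j=3,p=6: not 3>6, res = 53+4 = 57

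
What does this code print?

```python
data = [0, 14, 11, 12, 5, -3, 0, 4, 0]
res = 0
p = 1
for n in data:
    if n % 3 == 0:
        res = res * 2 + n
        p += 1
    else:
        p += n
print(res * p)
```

3360

n=0: %3==0, res = 0*2+0 = 0; p=2
n=14: not %3==0; p=16
n=11: not %3==0; p=27
n=12: %3==0, res = 0*2+12 = 12; p=28
n=5: not %3==0; p=33
n=-3: %3==0, res = 12*2+(-3) = 21; p=34
n=0: %3==0, res = 21*2+0 = 42; p=35
n=4: not %3==0; p=39
n=0: %3==0, res = 42*2+0 = 84; p=40
res*p = 84*40 = 3360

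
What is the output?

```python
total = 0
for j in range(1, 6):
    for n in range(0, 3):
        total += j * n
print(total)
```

45

j=1,n=0: total = 0+0 = 0
j=1,n=1: total = 0+1 = 1
j=1,n=2: total = 1+2 = 3
j=2,n=0: total = 3+0 = 3
j=2,n=1: total = 3+2 = 5
j=2,n=2: total = 5+4 = 9
j=3,n=0: total = 9+0 = 9
j=3,n=1: total = 9+3 = 12
j=3,n=2: total = 12+6 = 18
j=4,n=0: total = 18+0 = 18
j=4,n=1: total = 18+4 = 22
j=4,n=2: total = 22+8 = 30
j=5,n=0: total = 30+0 = 30
j=5,n=1: total = 30+5 = 35
j=5,n=2: total = 35+10 = 45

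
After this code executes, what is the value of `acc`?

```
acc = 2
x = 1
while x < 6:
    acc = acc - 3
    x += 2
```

-7

x=1: acc = 2-3 = -1
x=3: acc = (-1)-3 = -4
x=5: acc = (-4)-3 = -7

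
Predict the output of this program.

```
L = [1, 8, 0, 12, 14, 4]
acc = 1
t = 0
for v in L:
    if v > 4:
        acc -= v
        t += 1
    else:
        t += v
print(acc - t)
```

-41

v=1: not >4; t=1
v=8: >4, acc = 1-8 = -7; t=2
v=0: not >4; t=2
v=12: >4, acc = (-7)-12 = -19; t=3
v=14: >4, acc = (-19)-14 = -33; t=4
v=4: not >4; t=8
acc-t = (-33)-8 = -41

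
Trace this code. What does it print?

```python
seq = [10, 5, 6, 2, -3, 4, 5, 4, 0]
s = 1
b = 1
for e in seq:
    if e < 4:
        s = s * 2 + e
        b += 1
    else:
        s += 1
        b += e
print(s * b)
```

1520

e=10: not <4, s = 1+1 = 2; b=11
e=5: not <4, s = 2+1 = 3; b=16
e=6: not <4, s = 3+1 = 4; b=22
e=2: <4, s = 4*2+2 = 10; b=23
e=-3: <4, s = 10*2+(-3) = 17; b=24
e=4: not <4, s = 17+1 = 18; b=28
e=5: not <4, s = 18+1 = 19; b=33
e=4: not <4, s = 19+1 = 20; b=37
e=0: <4, s = 20*2+0 = 40; b=38
s*b = 40*38 = 1520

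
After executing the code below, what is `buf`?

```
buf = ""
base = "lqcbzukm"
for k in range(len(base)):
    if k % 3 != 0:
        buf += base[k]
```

'qczum'

k=0: skip
k=1: add 'q' → 'q'
k=2: add 'c' → 'qc'
k=3: skip
k=4: add 'z' → 'qcz'
k=5: add 'u' → 'qczu'
k=6: skip
k=7: add 'm' → 'qczum'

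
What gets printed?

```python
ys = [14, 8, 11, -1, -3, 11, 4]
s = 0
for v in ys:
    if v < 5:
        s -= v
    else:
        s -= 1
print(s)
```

v=14: not <5, s = 0-1 = -1
v=8: not <5, s = (-1)-1 = -2
v=11: not <5, s = (-2)-1 = -3
v=-1: <5, s = (-3)-(-1) = -2
v=-3: <5, s = (-2)-(-3) = 1
v=11: not <5, s = 1-1 = 0
v=4: <5, s = 0-4 = -4

-4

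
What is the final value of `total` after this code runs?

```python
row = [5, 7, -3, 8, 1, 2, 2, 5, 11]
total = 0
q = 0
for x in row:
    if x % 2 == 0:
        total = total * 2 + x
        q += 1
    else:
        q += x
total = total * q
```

x=5: not even; q=5
x=7: not even; q=12
x=-3: not even; q=9
x=8: even, total = 0*2+8 = 8; q=10
x=1: not even; q=11
x=2: even, total = 8*2+2 = 18; q=12
x=2: even, total = 18*2+2 = 38; q=13
x=5: not even; q=18
x=11: not even; q=29
total*q = 38*29 = 1102

1102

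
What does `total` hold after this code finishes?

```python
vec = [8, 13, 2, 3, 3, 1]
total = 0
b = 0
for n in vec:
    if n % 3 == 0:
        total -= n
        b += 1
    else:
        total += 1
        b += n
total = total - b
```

-28

n=8: not %3==0, total = 0+1 = 1; b=8
n=13: not %3==0, total = 1+1 = 2; b=21
n=2: not %3==0, total = 2+1 = 3; b=23
n=3: %3==0, total = 3-3 = 0; b=24
n=3: %3==0, total = 0-3 = -3; b=25
n=1: not %3==0, total = (-3)+1 = -2; b=26
total-b = (-2)-26 = -28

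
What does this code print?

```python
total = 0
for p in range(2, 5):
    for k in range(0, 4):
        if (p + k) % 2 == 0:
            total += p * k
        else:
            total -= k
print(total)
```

14

p=2,k=0: even sum, total = 0+0 = 0
p=2,k=1: odd sum, total = 0-1 = -1
p=2,k=2: even sum, total = (-1)+4 = 3
p=2,k=3: odd sum, total = 3-3 = 0
p=3,k=0: odd sum, total = 0-0 = 0
p=3,k=1: even sum, total = 0+3 = 3
p=3,k=2: odd sum, total = 3-2 = 1
p=3,k=3: even sum, total = 1+9 = 10
p=4,k=0: even sum, total = 10+0 = 10
p=4,k=1: odd sum, total = 10-1 = 9
p=4,k=2: even sum, total = 9+8 = 17
p=4,k=3: odd sum, total = 17-3 = 14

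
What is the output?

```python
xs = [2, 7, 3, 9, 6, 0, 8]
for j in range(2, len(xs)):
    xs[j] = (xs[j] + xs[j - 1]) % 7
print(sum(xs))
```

30

j=2: xs[2] = (3+7)%7 = 3 → [2, 7, 3, 9, 6, 0, 8]
j=3: xs[3] = (9+3)%7 = 5 → [2, 7, 3, 5, 6, 0, 8]
j=4: xs[4] = (6+5)%7 = 4 → [2, 7, 3, 5, 4, 0, 8]
j=5: xs[5] = (0+4)%7 = 4 → [2, 7, 3, 5, 4, 4, 8]
j=6: xs[6] = (8+4)%7 = 5 → [2, 7, 3, 5, 4, 4, 5]
sum = 30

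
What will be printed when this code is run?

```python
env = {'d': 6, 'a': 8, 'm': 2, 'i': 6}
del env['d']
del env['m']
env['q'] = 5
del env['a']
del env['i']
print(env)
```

{'q': 5}

del 'd' → {'a': 8, 'm': 2, 'i': 6}
del 'm' → {'a': 8, 'i': 6}
env['q'] = 5 → {'a': 8, 'i': 6, 'q': 5}
del 'a' → {'i': 6, 'q': 5}
del 'i' → {'q': 5}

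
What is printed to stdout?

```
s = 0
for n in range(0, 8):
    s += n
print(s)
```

28

n=0: s = 0+0 = 0
n=1: s = 0+1 = 1
n=2: s = 1+2 = 3
n=3: s = 3+3 = 6
n=4: s = 6+4 = 10
n=5: s = 10+5 = 15
n=6: s = 15+6 = 21
n=7: s = 21+7 = 28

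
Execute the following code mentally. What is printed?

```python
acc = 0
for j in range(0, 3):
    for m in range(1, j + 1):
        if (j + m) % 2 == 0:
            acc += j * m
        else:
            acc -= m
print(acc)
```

4

j=1,m=1: even sum, acc = 0+1 = 1
j=2,m=1: odd sum, acc = 1-1 = 0
j=2,m=2: even sum, acc = 0+4 = 4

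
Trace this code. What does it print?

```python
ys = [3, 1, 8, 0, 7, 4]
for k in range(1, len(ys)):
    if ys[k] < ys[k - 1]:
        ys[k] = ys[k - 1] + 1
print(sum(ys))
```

k=1: 1<3, ys[1] = 3+1 = 4 → [3, 4, 8, 0, 7, 4]
k=2: 8>=4, unchanged → [3, 4, 8, 0, 7, 4]
k=3: 0<8, ys[3] = 8+1 = 9 → [3, 4, 8, 9, 7, 4]
k=4: 7<9, ys[4] = 9+1 = 10 → [3, 4, 8, 9, 10, 4]
k=5: 4<10, ys[5] = 10+1 = 11 → [3, 4, 8, 9, 10, 11]
sum = 45

45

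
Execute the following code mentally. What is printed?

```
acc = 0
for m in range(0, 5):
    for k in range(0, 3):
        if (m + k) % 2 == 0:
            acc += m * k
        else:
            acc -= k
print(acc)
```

9

m=0,k=0: even sum, acc = 0+0 = 0
m=0,k=1: odd sum, acc = 0-1 = -1
m=0,k=2: even sum, acc = (-1)+0 = -1
m=1,k=0: odd sum, acc = (-1)-0 = -1
m=1,k=1: even sum, acc = (-1)+1 = 0
m=1,k=2: odd sum, acc = 0-2 = -2
m=2,k=0: even sum, acc = (-2)+0 = -2
m=2,k=1: odd sum, acc = (-2)-1 = -3
m=2,k=2: even sum, acc = (-3)+4 = 1
m=3,k=0: odd sum, acc = 1-0 = 1
m=3,k=1: even sum, acc = 1+3 = 4
m=3,k=2: odd sum, acc = 4-2 = 2
m=4,k=0: even sum, acc = 2+0 = 2
m=4,k=1: odd sum, acc = 2-1 = 1
m=4,k=2: even sum, acc = 1+8 = 9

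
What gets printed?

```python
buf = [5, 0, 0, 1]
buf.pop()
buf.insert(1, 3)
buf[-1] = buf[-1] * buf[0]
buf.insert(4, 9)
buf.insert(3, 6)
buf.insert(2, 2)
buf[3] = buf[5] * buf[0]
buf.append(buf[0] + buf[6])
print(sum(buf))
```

39

pop() removes 1 → [5, 0, 0]
insert 3 at 1 → [5, 3, 0, 0]
buf[-1] = buf[-1]*buf[0] = 0*5 = 0 → [5, 3, 0, 0]
insert 9 at 4 → [5, 3, 0, 0, 9]
insert 6 at 3 → [5, 3, 0, 6, 0, 9]
insert 2 at 2 → [5, 3, 2, 0, 6, 0, 9]
buf[3] = buf[5]*buf[0] = 0*5 = 0 → [5, 3, 2, 0, 6, 0, 9]
append buf[0]+buf[6] = 5+9 = 14 → [5, 3, 2, 0, 6, 0, 9, 14]
sum = 39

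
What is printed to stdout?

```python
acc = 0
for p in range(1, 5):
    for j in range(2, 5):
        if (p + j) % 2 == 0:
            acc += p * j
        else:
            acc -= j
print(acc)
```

p=1,j=2: odd sum, acc = 0-2 = -2
p=1,j=3: even sum, acc = (-2)+3 = 1
p=1,j=4: odd sum, acc = 1-4 = -3
p=2,j=2: even sum, acc = (-3)+4 = 1
p=2,j=3: odd sum, acc = 1-3 = -2
p=2,j=4: even sum, acc = (-2)+8 = 6
p=3,j=2: odd sum, acc = 6-2 = 4
p=3,j=3: even sum, acc = 4+9 = 13
p=3,j=4: odd sum, acc = 13-4 = 9
p=4,j=2: even sum, acc = 9+8 = 17
p=4,j=3: odd sum, acc = 17-3 = 14
p=4,j=4: even sum, acc = 14+16 = 30

30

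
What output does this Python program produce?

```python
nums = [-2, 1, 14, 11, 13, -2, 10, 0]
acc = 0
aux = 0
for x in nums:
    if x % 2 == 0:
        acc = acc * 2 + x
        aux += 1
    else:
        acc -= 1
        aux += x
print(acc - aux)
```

30

x=-2: even, acc = 0*2+(-2) = -2; aux=1
x=1: not even, acc = (-2)-1 = -3; aux=2
x=14: even, acc = (-3)*2+14 = 8; aux=3
x=11: not even, acc = 8-1 = 7; aux=14
x=13: not even, acc = 7-1 = 6; aux=27
x=-2: even, acc = 6*2+(-2) = 10; aux=28
x=10: even, acc = 10*2+10 = 30; aux=29
x=0: even, acc = 30*2+0 = 60; aux=30
acc-aux = 60-30 = 30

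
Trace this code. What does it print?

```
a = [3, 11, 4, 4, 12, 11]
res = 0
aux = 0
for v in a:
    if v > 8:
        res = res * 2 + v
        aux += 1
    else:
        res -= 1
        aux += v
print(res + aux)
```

v=3: not >8, res = 0-1 = -1; aux=3
v=11: >8, res = (-1)*2+11 = 9; aux=4
v=4: not >8, res = 9-1 = 8; aux=8
v=4: not >8, res = 8-1 = 7; aux=12
v=12: >8, res = 7*2+12 = 26; aux=13
v=11: >8, res = 26*2+11 = 63; aux=14
res+aux = 63+14 = 77

77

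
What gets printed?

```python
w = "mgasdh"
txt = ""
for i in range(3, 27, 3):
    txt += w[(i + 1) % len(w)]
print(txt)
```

i=3: add w[4]='d' → 'd'
i=6: add w[1]='g' → 'dg'
i=9: add w[4]='d' → 'dgd'
i=12: add w[1]='g' → 'dgdg'
i=15: add w[4]='d' → 'dgdgd'
i=18: add w[1]='g' → 'dgdgdg'
i=21: add w[4]='d' → 'dgdgdgd'
i=24: add w[1]='g' → 'dgdgdgdg'

dgdgdgdg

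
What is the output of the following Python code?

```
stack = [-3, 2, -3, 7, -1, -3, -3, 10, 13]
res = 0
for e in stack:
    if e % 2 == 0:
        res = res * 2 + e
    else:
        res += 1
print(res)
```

29

e=-3: not even, res = 0+1 = 1
e=2: even, res = 1*2+2 = 4
e=-3: not even, res = 4+1 = 5
e=7: not even, res = 5+1 = 6
e=-1: not even, res = 6+1 = 7
e=-3: not even, res = 7+1 = 8
e=-3: not even, res = 8+1 = 9
e=10: even, res = 9*2+10 = 28
e=13: not even, res = 28+1 = 29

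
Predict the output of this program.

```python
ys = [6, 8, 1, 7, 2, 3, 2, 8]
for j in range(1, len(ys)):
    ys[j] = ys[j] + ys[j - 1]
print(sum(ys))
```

j=1: ys[1] = 8+6 = 14 → [6, 14, 1, 7, 2, 3, 2, 8]
j=2: ys[2] = 1+14 = 15 → [6, 14, 15, 7, 2, 3, 2, 8]
j=3: ys[3] = 7+15 = 22 → [6, 14, 15, 22, 2, 3, 2, 8]
j=4: ys[4] = 2+22 = 24 → [6, 14, 15, 22, 24, 3, 2, 8]
j=5: ys[5] = 3+24 = 27 → [6, 14, 15, 22, 24, 27, 2, 8]
j=6: ys[6] = 2+27 = 29 → [6, 14, 15, 22, 24, 27, 29, 8]
j=7: ys[7] = 8+29 = 37 → [6, 14, 15, 22, 24, 27, 29, 37]
sum = 174

174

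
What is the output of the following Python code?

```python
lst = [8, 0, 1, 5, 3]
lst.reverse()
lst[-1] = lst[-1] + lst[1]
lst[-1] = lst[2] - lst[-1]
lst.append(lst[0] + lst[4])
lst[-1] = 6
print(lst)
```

reverse → [3, 5, 1, 0, 8]
lst[-1] = lst[-1]+lst[1] = 8+5 = 13 → [3, 5, 1, 0, 13]
lst[-1] = lst[2]-lst[-1] = 1-13 = -12 → [3, 5, 1, 0, -12]
append lst[0]+lst[4] = 3+(-12) = -9 → [3, 5, 1, 0, -12, -9]
lst[-1] = 6 → [3, 5, 1, 0, -12, 6]

[3, 5, 1, 0, -12, 6]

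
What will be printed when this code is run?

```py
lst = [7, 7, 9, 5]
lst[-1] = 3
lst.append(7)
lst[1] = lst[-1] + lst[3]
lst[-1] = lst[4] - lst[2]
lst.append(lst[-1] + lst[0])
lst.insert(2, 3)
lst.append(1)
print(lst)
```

lst[-1] = 3 → [7, 7, 9, 3]
append 7 → [7, 7, 9, 3, 7]
lst[1] = lst[-1]+lst[3] = 7+3 = 10 → [7, 10, 9, 3, 7]
lst[-1] = lst[4]-lst[2] = 7-9 = -2 → [7, 10, 9, 3, -2]
append lst[-1]+lst[0] = (-2)+7 = 5 → [7, 10, 9, 3, -2, 5]
insert 3 at 2 → [7, 10, 3, 9, 3, -2, 5]
append 1 → [7, 10, 3, 9, 3, -2, 5, 1]

[7, 10, 3, 9, 3, -2, 5, 1]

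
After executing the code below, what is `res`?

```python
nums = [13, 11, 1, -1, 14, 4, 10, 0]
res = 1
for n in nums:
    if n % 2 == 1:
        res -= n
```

n=13: odd, res = 1-13 = -12
n=11: odd, res = (-12)-11 = -23
n=1: odd, res = (-23)-1 = -24
n=-1: odd, res = (-24)-(-1) = -23
n=14: not odd
n=4: not odd
n=10: not odd
n=0: not odd

-23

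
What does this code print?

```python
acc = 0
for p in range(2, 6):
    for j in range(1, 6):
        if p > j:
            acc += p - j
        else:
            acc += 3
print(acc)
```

p=2,j=1: 2>1, acc = 0+1 = 1
p=2,j=2: not 2>2, acc = 1+3 = 4
p=2,j=3: not 2>3, acc = 4+3 = 7
p=2,j=4: not 2>4, acc = 7+3 = 10
p=2,j=5: not 2>5, acc = 10+3 = 13
p=3,j=1: 3>1, acc = 13+2 = 15
p=3,j=2: 3>2, acc = 15+1 = 16
p=3,j=3: not 3>3, acc = 16+3 = 19
p=3,j=4: not 3>4, acc = 19+3 = 22
p=3,j=5: not 3>5, acc = 22+3 = 25
p=4,j=1: 4>1, acc = 25+3 = 28
p=4,j=2: 4>2, acc = 28+2 = 30
p=4,j=3: 4>3, acc = 30+1 = 31
p=4,j=4: not 4>4, acc = 31+3 = 34
p=4,j=5: not 4>5, acc = 34+3 = 37
p=5,j=1: 5>1, acc = 37+4 = 41
p=5,j=2: 5>2, acc = 41+3 = 44
p=5,j=3: 5>3, acc = 44+2 = 46
p=5,j=4: 5>4, acc = 46+1 = 47
p=5,j=5: not 5>5, acc = 47+3 = 50

50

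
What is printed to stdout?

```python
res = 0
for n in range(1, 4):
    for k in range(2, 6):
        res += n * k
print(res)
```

84

n=1,k=2: res = 0+2 = 2
n=1,k=3: res = 2+3 = 5
n=1,k=4: res = 5+4 = 9
n=1,k=5: res = 9+5 = 14
n=2,k=2: res = 14+4 = 18
n=2,k=3: res = 18+6 = 24
n=2,k=4: res = 24+8 = 32
n=2,k=5: res = 32+10 = 42
n=3,k=2: res = 42+6 = 48
n=3,k=3: res = 48+9 = 57
n=3,k=4: res = 57+12 = 69
n=3,k=5: res = 69+15 = 84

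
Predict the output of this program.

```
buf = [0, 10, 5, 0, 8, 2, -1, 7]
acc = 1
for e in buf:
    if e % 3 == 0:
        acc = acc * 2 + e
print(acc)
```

4

e=0: %3==0, acc = 1*2+0 = 2
e=10: not %3==0
e=5: not %3==0
e=0: %3==0, acc = 2*2+0 = 4
e=8: not %3==0
e=2: not %3==0
e=-1: not %3==0
e=7: not %3==0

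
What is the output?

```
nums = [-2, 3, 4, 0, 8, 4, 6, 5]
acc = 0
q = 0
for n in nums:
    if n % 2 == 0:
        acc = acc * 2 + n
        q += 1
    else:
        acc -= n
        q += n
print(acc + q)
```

-41

n=-2: even, acc = 0*2+(-2) = -2; q=1
n=3: not even, acc = (-2)-3 = -5; q=4
n=4: even, acc = (-5)*2+4 = -6; q=5
n=0: even, acc = (-6)*2+0 = -12; q=6
n=8: even, acc = (-12)*2+8 = -16; q=7
n=4: even, acc = (-16)*2+4 = -28; q=8
n=6: even, acc = (-28)*2+6 = -50; q=9
n=5: not even, acc = (-50)-5 = -55; q=14
acc+q = (-55)+14 = -41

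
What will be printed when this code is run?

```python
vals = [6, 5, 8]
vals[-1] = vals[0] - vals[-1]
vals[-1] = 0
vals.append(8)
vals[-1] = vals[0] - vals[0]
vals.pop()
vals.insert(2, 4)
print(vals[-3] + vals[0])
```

11

vals[-1] = vals[0]-vals[-1] = 6-8 = -2 → [6, 5, -2]
vals[-1] = 0 → [6, 5, 0]
append 8 → [6, 5, 0, 8]
vals[-1] = vals[0]-vals[0] = 6-6 = 0 → [6, 5, 0, 0]
pop() removes 0 → [6, 5, 0]
insert 4 at 2 → [6, 5, 4, 0]
vals[-3]+vals[0] = 5+6 = 11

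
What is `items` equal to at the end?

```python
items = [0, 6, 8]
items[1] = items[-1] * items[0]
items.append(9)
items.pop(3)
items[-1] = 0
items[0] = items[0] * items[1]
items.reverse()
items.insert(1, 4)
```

items[1] = items[-1]*items[0] = 8*0 = 0 → [0, 0, 8]
append 9 → [0, 0, 8, 9]
pop(3) removes 9 → [0, 0, 8]
items[-1] = 0 → [0, 0, 0]
items[0] = items[0]*items[1] = 0*0 = 0 → [0, 0, 0]
reverse → [0, 0, 0]
insert 4 at 1 → [0, 4, 0, 0]

[0, 4, 0, 0]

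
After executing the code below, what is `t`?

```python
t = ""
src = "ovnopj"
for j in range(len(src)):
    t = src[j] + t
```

'jponvo'

j=0: prepend 'o' → 'o'
j=1: prepend 'v' → 'vo'
j=2: prepend 'n' → 'nvo'
j=3: prepend 'o' → 'onvo'
j=4: prepend 'p' → 'ponvo'
j=5: prepend 'j' → 'jponvo'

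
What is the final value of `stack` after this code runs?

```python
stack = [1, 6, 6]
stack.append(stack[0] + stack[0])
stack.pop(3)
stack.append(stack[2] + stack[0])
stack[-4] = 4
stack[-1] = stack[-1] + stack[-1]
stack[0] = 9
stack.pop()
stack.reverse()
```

[6, 6, 9]

append stack[0]+stack[0] = 1+1 = 2 → [1, 6, 6, 2]
pop(3) removes 2 → [1, 6, 6]
append stack[2]+stack[0] = 6+1 = 7 → [1, 6, 6, 7]
stack[-4] = 4 → [4, 6, 6, 7]
stack[-1] = stack[-1]+stack[-1] = 7+7 = 14 → [4, 6, 6, 14]
stack[0] = 9 → [9, 6, 6, 14]
pop() removes 14 → [9, 6, 6]
reverse → [6, 6, 9]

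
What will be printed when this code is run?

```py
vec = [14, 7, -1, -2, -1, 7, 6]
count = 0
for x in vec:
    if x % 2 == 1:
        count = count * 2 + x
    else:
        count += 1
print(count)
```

x=14: not odd, count = 0+1 = 1
x=7: odd, count = 1*2+7 = 9
x=-1: odd, count = 9*2+(-1) = 17
x=-2: not odd, count = 17+1 = 18
x=-1: odd, count = 18*2+(-1) = 35
x=7: odd, count = 35*2+7 = 77
x=6: not odd, count = 77+1 = 78

78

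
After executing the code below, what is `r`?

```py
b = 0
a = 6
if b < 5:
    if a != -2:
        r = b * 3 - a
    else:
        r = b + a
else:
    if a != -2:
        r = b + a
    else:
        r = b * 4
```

b=0, a=6
b < 5 is True; a != -2 is True
→ r = b * 3 - a = -6

-6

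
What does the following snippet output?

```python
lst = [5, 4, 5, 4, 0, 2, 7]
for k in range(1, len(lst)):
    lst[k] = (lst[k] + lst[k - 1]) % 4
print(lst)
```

k=1: lst[1] = (4+5)%4 = 1 → [5, 1, 5, 4, 0, 2, 7]
k=2: lst[2] = (5+1)%4 = 2 → [5, 1, 2, 4, 0, 2, 7]
k=3: lst[3] = (4+2)%4 = 2 → [5, 1, 2, 2, 0, 2, 7]
k=4: lst[4] = (0+2)%4 = 2 → [5, 1, 2, 2, 2, 2, 7]
k=5: lst[5] = (2+2)%4 = 0 → [5, 1, 2, 2, 2, 0, 7]
k=6: lst[6] = (7+0)%4 = 3 → [5, 1, 2, 2, 2, 0, 3]

[5, 1, 2, 2, 2, 0, 3]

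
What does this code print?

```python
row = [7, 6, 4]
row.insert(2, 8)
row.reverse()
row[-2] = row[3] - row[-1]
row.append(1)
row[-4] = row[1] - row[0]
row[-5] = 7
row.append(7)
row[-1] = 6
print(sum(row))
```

insert 8 at 2 → [7, 6, 8, 4]
reverse → [4, 8, 6, 7]
row[-2] = row[3]-row[-1] = 7-7 = 0 → [4, 8, 0, 7]
append 1 → [4, 8, 0, 7, 1]
row[-4] = row[1]-row[0] = 8-4 = 4 → [4, 4, 0, 7, 1]
row[-5] = 7 → [7, 4, 0, 7, 1]
append 7 → [7, 4, 0, 7, 1, 7]
row[-1] = 6 → [7, 4, 0, 7, 1, 6]
sum = 25

25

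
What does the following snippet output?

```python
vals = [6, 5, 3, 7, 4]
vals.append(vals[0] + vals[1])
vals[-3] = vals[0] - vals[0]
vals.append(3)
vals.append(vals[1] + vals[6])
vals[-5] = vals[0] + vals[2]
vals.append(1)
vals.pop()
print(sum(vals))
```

append vals[0]+vals[1] = 6+5 = 11 → [6, 5, 3, 7, 4, 11]
vals[-3] = vals[0]-vals[0] = 6-6 = 0 → [6, 5, 3, 0, 4, 11]
append 3 → [6, 5, 3, 0, 4, 11, 3]
append vals[1]+vals[6] = 5+3 = 8 → [6, 5, 3, 0, 4, 11, 3, 8]
vals[-5] = vals[0]+vals[2] = 6+3 = 9 → [6, 5, 3, 9, 4, 11, 3, 8]
append 1 → [6, 5, 3, 9, 4, 11, 3, 8, 1]
pop() removes 1 → [6, 5, 3, 9, 4, 11, 3, 8]
sum = 49

49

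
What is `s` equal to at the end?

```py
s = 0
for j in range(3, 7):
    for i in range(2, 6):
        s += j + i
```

j=3,i=2: s = 0+5 = 5
j=3,i=3: s = 5+6 = 11
j=3,i=4: s = 11+7 = 18
j=3,i=5: s = 18+8 = 26
j=4,i=2: s = 26+6 = 32
j=4,i=3: s = 32+7 = 39
j=4,i=4: s = 39+8 = 47
j=4,i=5: s = 47+9 = 56
j=5,i=2: s = 56+7 = 63
j=5,i=3: s = 63+8 = 71
j=5,i=4: s = 71+9 = 80
j=5,i=5: s = 80+10 = 90
j=6,i=2: s = 90+8 = 98
j=6,i=3: s = 98+9 = 107
j=6,i=4: s = 107+10 = 117
j=6,i=5: s = 117+11 = 128

128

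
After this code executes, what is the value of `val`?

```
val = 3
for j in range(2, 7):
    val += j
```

23

j=2: val = 3+2 = 5
j=3: val = 5+3 = 8
j=4: val = 8+4 = 12
j=5: val = 12+5 = 17
j=6: val = 17+6 = 23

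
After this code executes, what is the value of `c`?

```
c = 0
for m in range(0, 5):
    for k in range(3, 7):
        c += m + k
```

130

m=0,k=3: c = 0+3 = 3
m=0,k=4: c = 3+4 = 7
m=0,k=5: c = 7+5 = 12
m=0,k=6: c = 12+6 = 18
m=1,k=3: c = 18+4 = 22
m=1,k=4: c = 22+5 = 27
m=1,k=5: c = 27+6 = 33
m=1,k=6: c = 33+7 = 40
m=2,k=3: c = 40+5 = 45
m=2,k=4: c = 45+6 = 51
m=2,k=5: c = 51+7 = 58
m=2,k=6: c = 58+8 = 66
m=3,k=3: c = 66+6 = 72
m=3,k=4: c = 72+7 = 79
m=3,k=5: c = 79+8 = 87
m=3,k=6: c = 87+9 = 96
m=4,k=3: c = 96+7 = 103
m=4,k=4: c = 103+8 = 111
m=4,k=5: c = 111+9 = 120
m=4,k=6: c = 120+10 = 130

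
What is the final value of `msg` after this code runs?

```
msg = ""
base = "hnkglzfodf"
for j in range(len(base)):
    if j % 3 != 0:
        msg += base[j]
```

j=0: skip
j=1: add 'n' → 'n'
j=2: add 'k' → 'nk'
j=3: skip
j=4: add 'l' → 'nkl'
j=5: add 'z' → 'nklz'
j=6: skip
j=7: add 'o' → 'nklzo'
j=8: add 'd' → 'nklzod'
j=9: skip

'nklzod'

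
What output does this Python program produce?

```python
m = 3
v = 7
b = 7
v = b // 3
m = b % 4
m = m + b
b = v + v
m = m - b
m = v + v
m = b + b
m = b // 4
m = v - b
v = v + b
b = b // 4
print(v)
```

v = 7//3 = 2
m = 7%4 = 3
m = 3+7 = 10
b = 2+2 = 4
m = 10-4 = 6
m = 2+2 = 4
m = 4+4 = 8
m = 4//4 = 1
m = 2-4 = -2
v = 2+4 = 6
b = 4//4 = 1

6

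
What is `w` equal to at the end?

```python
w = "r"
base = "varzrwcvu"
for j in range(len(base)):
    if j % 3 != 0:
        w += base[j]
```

'rarrwvu'

j=0: skip
j=1: add 'a' → 'ra'
j=2: add 'r' → 'rar'
j=3: skip
j=4: add 'r' → 'rarr'
j=5: add 'w' → 'rarrw'
j=6: skip
j=7: add 'v' → 'rarrwv'
j=8: add 'u' → 'rarrwvu'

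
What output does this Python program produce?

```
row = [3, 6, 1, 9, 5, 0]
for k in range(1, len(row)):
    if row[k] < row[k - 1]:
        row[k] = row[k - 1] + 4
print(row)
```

[3, 6, 10, 14, 18, 22]

k=1: 6>=3, unchanged → [3, 6, 1, 9, 5, 0]
k=2: 1<6, row[2] = 6+4 = 10 → [3, 6, 10, 9, 5, 0]
k=3: 9<10, row[3] = 10+4 = 14 → [3, 6, 10, 14, 5, 0]
k=4: 5<14, row[4] = 14+4 = 18 → [3, 6, 10, 14, 18, 0]
k=5: 0<18, row[5] = 18+4 = 22 → [3, 6, 10, 14, 18, 22]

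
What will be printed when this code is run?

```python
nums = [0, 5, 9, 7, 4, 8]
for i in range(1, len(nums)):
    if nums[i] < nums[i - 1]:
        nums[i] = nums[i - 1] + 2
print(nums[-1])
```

i=1: 5>=0, unchanged → [0, 5, 9, 7, 4, 8]
i=2: 9>=5, unchanged → [0, 5, 9, 7, 4, 8]
i=3: 7<9, nums[3] = 9+2 = 11 → [0, 5, 9, 11, 4, 8]
i=4: 4<11, nums[4] = 11+2 = 13 → [0, 5, 9, 11, 13, 8]
i=5: 8<13, nums[5] = 13+2 = 15 → [0, 5, 9, 11, 13, 15]

15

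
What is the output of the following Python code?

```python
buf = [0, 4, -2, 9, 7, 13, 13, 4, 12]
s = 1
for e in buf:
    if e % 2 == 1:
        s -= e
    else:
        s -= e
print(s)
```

e=0: not odd, s = 1-0 = 1
e=4: not odd, s = 1-4 = -3
e=-2: not odd, s = (-3)-(-2) = -1
e=9: odd, s = (-1)-9 = -10
e=7: odd, s = (-10)-7 = -17
e=13: odd, s = (-17)-13 = -30
e=13: odd, s = (-30)-13 = -43
e=4: not odd, s = (-43)-4 = -47
e=12: not odd, s = (-47)-12 = -59

-59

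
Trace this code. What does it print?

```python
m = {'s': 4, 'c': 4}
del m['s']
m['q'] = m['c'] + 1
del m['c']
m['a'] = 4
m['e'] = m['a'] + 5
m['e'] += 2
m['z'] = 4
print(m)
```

del 's' → {'c': 4}
m['q'] = m['c']+1 = 5 → {'c': 4, 'q': 5}
del 'c' → {'q': 5}
m['a'] = 4 → {'q': 5, 'a': 4}
m['e'] = m['a']+5 = 9 → {'q': 5, 'a': 4, 'e': 9}
m['e'] = 9+2 = 11 → {'q': 5, 'a': 4, 'e': 11}
m['z'] = 4 → {'q': 5, 'a': 4, 'e': 11, 'z': 4}

{'q': 5, 'a': 4, 'e': 11, 'z': 4}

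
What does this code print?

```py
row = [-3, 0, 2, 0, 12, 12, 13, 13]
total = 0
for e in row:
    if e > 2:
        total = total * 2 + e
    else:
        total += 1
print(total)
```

e=-3: not >2, total = 0+1 = 1
e=0: not >2, total = 1+1 = 2
e=2: not >2, total = 2+1 = 3
e=0: not >2, total = 3+1 = 4
e=12: >2, total = 4*2+12 = 20
e=12: >2, total = 20*2+12 = 52
e=13: >2, total = 52*2+13 = 117
e=13: >2, total = 117*2+13 = 247

247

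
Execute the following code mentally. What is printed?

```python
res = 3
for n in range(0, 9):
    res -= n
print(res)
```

-33

n=0: res = 3-0 = 3
n=1: res = 3-1 = 2
n=2: res = 2-2 = 0
n=3: res = 0-3 = -3
n=4: res = (-3)-4 = -7
n=5: res = (-7)-5 = -12
n=6: res = (-12)-6 = -18
n=7: res = (-18)-7 = -25
n=8: res = (-25)-8 = -33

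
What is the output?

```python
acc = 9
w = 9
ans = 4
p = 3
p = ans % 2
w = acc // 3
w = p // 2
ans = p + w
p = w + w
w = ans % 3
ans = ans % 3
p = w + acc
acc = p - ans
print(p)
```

9

p = 4%2 = 0
w = 9//3 = 3
w = 0//2 = 0
ans = 0+0 = 0
p = 0+0 = 0
w = 0%3 = 0
ans = 0%3 = 0
p = 0+9 = 9
acc = 9-0 = 9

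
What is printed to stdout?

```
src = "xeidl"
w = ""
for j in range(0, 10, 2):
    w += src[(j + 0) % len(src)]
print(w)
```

xiled

j=0: add src[0]='x' → 'x'
j=2: add src[2]='i' → 'xi'
j=4: add src[4]='l' → 'xil'
j=6: add src[1]='e' → 'xile'
j=8: add src[3]='d' → 'xiled'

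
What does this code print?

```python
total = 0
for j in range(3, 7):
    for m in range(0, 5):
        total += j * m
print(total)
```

j=3,m=0: total = 0+0 = 0
j=3,m=1: total = 0+3 = 3
j=3,m=2: total = 3+6 = 9
j=3,m=3: total = 9+9 = 18
j=3,m=4: total = 18+12 = 30
j=4,m=0: total = 30+0 = 30
j=4,m=1: total = 30+4 = 34
j=4,m=2: total = 34+8 = 42
j=4,m=3: total = 42+12 = 54
j=4,m=4: total = 54+16 = 70
j=5,m=0: total = 70+0 = 70
j=5,m=1: total = 70+5 = 75
j=5,m=2: total = 75+10 = 85
j=5,m=3: total = 85+15 = 100
j=5,m=4: total = 100+20 = 120
j=6,m=0: total = 120+0 = 120
j=6,m=1: total = 120+6 = 126
j=6,m=2: total = 126+12 = 138
j=6,m=3: total = 138+18 = 156
j=6,m=4: total = 156+24 = 180

180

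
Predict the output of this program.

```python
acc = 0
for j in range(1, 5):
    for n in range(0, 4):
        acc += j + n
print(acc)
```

64

j=1,n=0: acc = 0+1 = 1
j=1,n=1: acc = 1+2 = 3
j=1,n=2: acc = 3+3 = 6
j=1,n=3: acc = 6+4 = 10
j=2,n=0: acc = 10+2 = 12
j=2,n=1: acc = 12+3 = 15
j=2,n=2: acc = 15+4 = 19
j=2,n=3: acc = 19+5 = 24
j=3,n=0: acc = 24+3 = 27
j=3,n=1: acc = 27+4 = 31
j=3,n=2: acc = 31+5 = 36
j=3,n=3: acc = 36+6 = 42
j=4,n=0: acc = 42+4 = 46
j=4,n=1: acc = 46+5 = 51
j=4,n=2: acc = 51+6 = 57
j=4,n=3: acc = 57+7 = 64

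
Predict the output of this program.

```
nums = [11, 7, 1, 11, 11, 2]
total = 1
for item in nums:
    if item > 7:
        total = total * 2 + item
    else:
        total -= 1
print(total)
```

76

item=11: >7, total = 1*2+11 = 13
item=7: not >7, total = 13-1 = 12
item=1: not >7, total = 12-1 = 11
item=11: >7, total = 11*2+11 = 33
item=11: >7, total = 33*2+11 = 77
item=2: not >7, total = 77-1 = 76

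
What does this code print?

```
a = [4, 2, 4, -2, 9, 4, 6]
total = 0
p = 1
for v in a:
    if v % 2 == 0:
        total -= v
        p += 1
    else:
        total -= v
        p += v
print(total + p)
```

v=4: even, total = 0-4 = -4; p=2
v=2: even, total = (-4)-2 = -6; p=3
v=4: even, total = (-6)-4 = -10; p=4
v=-2: even, total = (-10)-(-2) = -8; p=5
v=9: not even, total = (-8)-9 = -17; p=14
v=4: even, total = (-17)-4 = -21; p=15
v=6: even, total = (-21)-6 = -27; p=16
total+p = (-27)+16 = -11

-11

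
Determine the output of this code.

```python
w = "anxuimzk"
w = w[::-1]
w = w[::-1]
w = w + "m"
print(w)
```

reverse → 'kzmiuxna'
reverse → 'anxuimzk'
+ 'm' → 'anxuimzkm'

anxuimzkm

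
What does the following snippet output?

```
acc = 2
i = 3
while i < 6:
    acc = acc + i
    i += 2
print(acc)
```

i=3: acc = 2+3 = 5
i=5: acc = 5+5 = 10

10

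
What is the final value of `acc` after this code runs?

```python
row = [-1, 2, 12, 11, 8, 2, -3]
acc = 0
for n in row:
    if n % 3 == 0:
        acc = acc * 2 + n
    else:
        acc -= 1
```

7

n=-1: not %3==0, acc = 0-1 = -1
n=2: not %3==0, acc = (-1)-1 = -2
n=12: %3==0, acc = (-2)*2+12 = 8
n=11: not %3==0, acc = 8-1 = 7
n=8: not %3==0, acc = 7-1 = 6
n=2: not %3==0, acc = 6-1 = 5
n=-3: %3==0, acc = 5*2+(-3) = 7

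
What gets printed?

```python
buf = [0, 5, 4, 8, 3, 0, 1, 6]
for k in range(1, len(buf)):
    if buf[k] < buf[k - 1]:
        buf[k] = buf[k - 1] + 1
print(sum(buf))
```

k=1: 5>=0, unchanged → [0, 5, 4, 8, 3, 0, 1, 6]
k=2: 4<5, buf[2] = 5+1 = 6 → [0, 5, 6, 8, 3, 0, 1, 6]
k=3: 8>=6, unchanged → [0, 5, 6, 8, 3, 0, 1, 6]
k=4: 3<8, buf[4] = 8+1 = 9 → [0, 5, 6, 8, 9, 0, 1, 6]
k=5: 0<9, buf[5] = 9+1 = 10 → [0, 5, 6, 8, 9, 10, 1, 6]
k=6: 1<10, buf[6] = 10+1 = 11 → [0, 5, 6, 8, 9, 10, 11, 6]
k=7: 6<11, buf[7] = 11+1 = 12 → [0, 5, 6, 8, 9, 10, 11, 12]
sum = 61

61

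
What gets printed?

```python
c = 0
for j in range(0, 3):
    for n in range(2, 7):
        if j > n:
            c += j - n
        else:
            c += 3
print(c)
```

j=0,n=2: not 0>2, c = 0+3 = 3
j=0,n=3: not 0>3, c = 3+3 = 6
j=0,n=4: not 0>4, c = 6+3 = 9
j=0,n=5: not 0>5, c = 9+3 = 12
j=0,n=6: not 0>6, c = 12+3 = 15
j=1,n=2: not 1>2, c = 15+3 = 18
j=1,n=3: not 1>3, c = 18+3 = 21
j=1,n=4: not 1>4, c = 21+3 = 24
j=1,n=5: not 1>5, c = 24+3 = 27
j=1,n=6: not 1>6, c = 27+3 = 30
j=2,n=2: not 2>2, c = 30+3 = 33
j=2,n=3: not 2>3, c = 33+3 = 36
j=2,n=4: not 2>4, c = 36+3 = 39
j=2,n=5: not 2>5, c = 39+3 = 42
j=2,n=6: not 2>6, c = 42+3 = 45

45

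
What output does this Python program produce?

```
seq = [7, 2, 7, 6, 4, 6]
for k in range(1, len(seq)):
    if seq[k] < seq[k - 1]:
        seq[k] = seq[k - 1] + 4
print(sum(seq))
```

k=1: 2<7, seq[1] = 7+4 = 11 → [7, 11, 7, 6, 4, 6]
k=2: 7<11, seq[2] = 11+4 = 15 → [7, 11, 15, 6, 4, 6]
k=3: 6<15, seq[3] = 15+4 = 19 → [7, 11, 15, 19, 4, 6]
k=4: 4<19, seq[4] = 19+4 = 23 → [7, 11, 15, 19, 23, 6]
k=5: 6<23, seq[5] = 23+4 = 27 → [7, 11, 15, 19, 23, 27]
sum = 102

102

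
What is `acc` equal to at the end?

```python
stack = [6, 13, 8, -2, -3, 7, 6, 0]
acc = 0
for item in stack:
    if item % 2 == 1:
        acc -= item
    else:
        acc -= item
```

-35

item=6: not odd, acc = 0-6 = -6
item=13: odd, acc = (-6)-13 = -19
item=8: not odd, acc = (-19)-8 = -27
item=-2: not odd, acc = (-27)-(-2) = -25
item=-3: odd, acc = (-25)-(-3) = -22
item=7: odd, acc = (-22)-7 = -29
item=6: not odd, acc = (-29)-6 = -35
item=0: not odd, acc = (-35)-0 = -35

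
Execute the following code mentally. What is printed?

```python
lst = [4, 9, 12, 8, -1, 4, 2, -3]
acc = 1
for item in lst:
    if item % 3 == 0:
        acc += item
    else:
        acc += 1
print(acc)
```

24

item=4: not %3==0, acc = 1+1 = 2
item=9: %3==0, acc = 2+9 = 11
item=12: %3==0, acc = 11+12 = 23
item=8: not %3==0, acc = 23+1 = 24
item=-1: not %3==0, acc = 24+1 = 25
item=4: not %3==0, acc = 25+1 = 26
item=2: not %3==0, acc = 26+1 = 27
item=-3: %3==0, acc = 27+(-3) = 24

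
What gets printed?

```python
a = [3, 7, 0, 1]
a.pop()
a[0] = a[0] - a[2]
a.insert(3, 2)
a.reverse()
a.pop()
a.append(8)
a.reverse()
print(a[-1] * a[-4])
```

16

pop() removes 1 → [3, 7, 0]
a[0] = a[0]-a[2] = 3-0 = 3 → [3, 7, 0]
insert 2 at 3 → [3, 7, 0, 2]
reverse → [2, 0, 7, 3]
pop() removes 3 → [2, 0, 7]
append 8 → [2, 0, 7, 8]
reverse → [8, 7, 0, 2]
a[-1]*a[-4] = 2*8 = 16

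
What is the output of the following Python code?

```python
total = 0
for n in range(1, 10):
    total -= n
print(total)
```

n=1: total = 0-1 = -1
n=2: total = (-1)-2 = -3
n=3: total = (-3)-3 = -6
n=4: total = (-6)-4 = -10
n=5: total = (-10)-5 = -15
n=6: total = (-15)-6 = -21
n=7: total = (-21)-7 = -28
n=8: total = (-28)-8 = -36
n=9: total = (-36)-9 = -45

-45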